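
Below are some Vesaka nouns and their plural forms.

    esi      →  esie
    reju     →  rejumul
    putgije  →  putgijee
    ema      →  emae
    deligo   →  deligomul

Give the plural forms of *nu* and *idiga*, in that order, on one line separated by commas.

numul, idigae

The suffix is conditioned by the last vowel: -mul when the last vowel of the stem is a rounded vowel (*reju*, *deligo*); -e when the last vowel of the stem is an unrounded vowel (*esi*, *putgije*, *ema*).
Since the last vowel of *nu* is /u/ (a rounded vowel), it takes -mul, giving *numul*.
The last vowel of *idiga* is /a/, which is an unrounded vowel, so the suffix is -e, giving *idigae*.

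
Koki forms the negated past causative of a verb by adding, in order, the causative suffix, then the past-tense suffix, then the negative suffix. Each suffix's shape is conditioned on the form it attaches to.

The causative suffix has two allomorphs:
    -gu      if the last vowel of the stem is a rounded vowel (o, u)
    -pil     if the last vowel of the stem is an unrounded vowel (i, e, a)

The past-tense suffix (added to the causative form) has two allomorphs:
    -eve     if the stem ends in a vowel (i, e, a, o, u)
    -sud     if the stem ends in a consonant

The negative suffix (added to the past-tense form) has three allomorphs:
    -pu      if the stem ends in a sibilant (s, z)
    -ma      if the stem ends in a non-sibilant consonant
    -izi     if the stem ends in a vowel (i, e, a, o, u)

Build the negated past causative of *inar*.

inarpilsudma

*inar*: last vowel = /a/, an unrounded vowel → -pil → *inarpil*.
The causative form *inarpil* — final sound /l/ (a consonant) → -sud → *inarpilsud*.
The past-tense form *inarpilsud* — final sound /d/ (a non-sibilant consonant) → -ma → *inarpilsudma*.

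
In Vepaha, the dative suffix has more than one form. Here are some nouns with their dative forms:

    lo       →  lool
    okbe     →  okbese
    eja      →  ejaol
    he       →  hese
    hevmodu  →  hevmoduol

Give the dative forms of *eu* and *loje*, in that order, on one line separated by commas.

euol, lojese

Looking at the last vowel of each stem: -se when the last vowel of the stem is a front vowel (*okbe*, *he*); -ol when the last vowel of the stem is a back vowel (*lo*, *eja*, *hevmodu*).
The last vowel of *eu* is /u/, which is a back vowel, so the suffix is -ol, giving *euol*.
*loje* — last vowel /e/ (a front vowel) → -se → *lojese*.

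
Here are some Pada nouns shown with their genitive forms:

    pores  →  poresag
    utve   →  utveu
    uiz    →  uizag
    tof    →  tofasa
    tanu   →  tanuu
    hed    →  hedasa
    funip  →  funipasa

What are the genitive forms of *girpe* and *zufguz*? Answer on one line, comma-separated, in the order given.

girpeu, zufguzag

The pattern is sibilance of the final sound: -ag when the stem ends in a sibilant (*pores*, *uiz*); -asa when the stem ends in a non-sibilant consonant (*tof*, *hed*, *funip*); -u when the stem ends in a vowel (*utve*, *tanu*).
Since the final sound of *girpe* is /e/ (a vowel), it takes -u, giving *girpeu*.
Since the final sound of *zufguz* is /z/ (a sibilant), it takes -ag, giving *zufguzag*.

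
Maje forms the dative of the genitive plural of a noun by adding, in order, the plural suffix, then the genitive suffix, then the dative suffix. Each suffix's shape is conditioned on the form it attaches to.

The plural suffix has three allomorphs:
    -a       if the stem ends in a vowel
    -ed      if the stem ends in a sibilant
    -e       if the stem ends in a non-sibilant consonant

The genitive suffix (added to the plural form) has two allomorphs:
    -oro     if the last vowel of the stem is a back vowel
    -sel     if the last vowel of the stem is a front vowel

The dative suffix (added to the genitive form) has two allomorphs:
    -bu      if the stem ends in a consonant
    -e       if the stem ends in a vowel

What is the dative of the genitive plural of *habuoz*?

habuozedselbu

*habuoz*: final sound = /z/, a sibilant → -ed → *habuozed*.
The plural form *habuozed* — last vowel /e/ (a front vowel) → -sel → *habuozedsel*.
The genitive form *habuozedsel* — final sound /l/ (a consonant) → -bu → *habuozedselbu*.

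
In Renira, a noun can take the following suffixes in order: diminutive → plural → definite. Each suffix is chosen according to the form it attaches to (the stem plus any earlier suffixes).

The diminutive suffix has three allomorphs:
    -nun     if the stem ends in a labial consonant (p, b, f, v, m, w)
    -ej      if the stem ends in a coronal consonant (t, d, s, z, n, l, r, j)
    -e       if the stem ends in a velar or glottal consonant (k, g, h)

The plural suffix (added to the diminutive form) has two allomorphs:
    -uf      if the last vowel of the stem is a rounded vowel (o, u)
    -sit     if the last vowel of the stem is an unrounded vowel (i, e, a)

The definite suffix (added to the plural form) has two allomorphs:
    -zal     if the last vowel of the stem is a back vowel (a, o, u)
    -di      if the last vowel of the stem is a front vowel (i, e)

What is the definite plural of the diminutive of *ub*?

The final consonant of *ub* is /b/, which is labial, so the diminutive suffix is -nun, giving *ubnun*.
The diminutive form *ubnun* — last vowel /u/ (a rounded vowel) → -uf → *ubnunuf*.
Since the last vowel of the plural form *ubnunuf* is /u/ (a back vowel), it takes -zal, giving *ubnunufzal*.

ubnunufzal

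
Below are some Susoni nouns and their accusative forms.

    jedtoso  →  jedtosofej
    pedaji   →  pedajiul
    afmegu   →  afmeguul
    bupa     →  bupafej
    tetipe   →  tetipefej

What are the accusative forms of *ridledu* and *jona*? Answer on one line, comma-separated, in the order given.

The pattern is height harmony: -ul when the last vowel of the stem is a high vowel (*pedaji*, *afmegu*); -fej when the last vowel of the stem is a non-high vowel (*jedtoso*, *bupa*, *tetipe*).
The last vowel of *ridledu* is /u/, which is a high vowel, so the suffix is -ul, giving *ridleduul*.
*jona*: last vowel = /a/, a non-high vowel → -fej → *jonafej*.

ridleduul, jonafej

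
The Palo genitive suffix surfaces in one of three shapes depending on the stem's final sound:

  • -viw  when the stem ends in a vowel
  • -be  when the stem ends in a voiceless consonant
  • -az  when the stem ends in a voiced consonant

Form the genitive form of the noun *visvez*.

*visvez*: final sound = /z/, a voiced consonant → -az → *visvezaz*.

visvezaz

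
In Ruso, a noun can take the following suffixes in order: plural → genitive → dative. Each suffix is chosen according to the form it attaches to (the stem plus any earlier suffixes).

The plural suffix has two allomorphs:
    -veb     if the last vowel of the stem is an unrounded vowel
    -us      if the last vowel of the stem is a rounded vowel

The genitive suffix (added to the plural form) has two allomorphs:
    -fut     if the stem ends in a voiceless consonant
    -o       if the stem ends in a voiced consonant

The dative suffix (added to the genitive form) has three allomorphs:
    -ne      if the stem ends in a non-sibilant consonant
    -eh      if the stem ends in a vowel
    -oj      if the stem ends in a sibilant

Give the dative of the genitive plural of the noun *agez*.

agezveboeh

Since the last vowel of *agez* is /e/ (an unrounded vowel), it takes -veb, giving *agezveb*.
The plural form *agezveb*: final consonant = /b/, voiced → -o → *agezvebo*.
The genitive form *agezvebo*: final sound = /o/, a vowel → -eh → *agezveboeh*.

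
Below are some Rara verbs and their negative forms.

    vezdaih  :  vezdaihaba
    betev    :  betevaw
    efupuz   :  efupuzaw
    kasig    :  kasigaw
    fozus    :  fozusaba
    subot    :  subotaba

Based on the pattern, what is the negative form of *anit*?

The suffix is conditioned by the final consonant: -aba when the stem ends in a voiceless consonant (*vezdaih*, *fozus*, *subot*); -aw when the stem ends in a voiced consonant (*betev*, *efupuz*, *kasig*).
*anit* — final consonant /t/ (voiceless) → -aba → *anitaba*.

anitaba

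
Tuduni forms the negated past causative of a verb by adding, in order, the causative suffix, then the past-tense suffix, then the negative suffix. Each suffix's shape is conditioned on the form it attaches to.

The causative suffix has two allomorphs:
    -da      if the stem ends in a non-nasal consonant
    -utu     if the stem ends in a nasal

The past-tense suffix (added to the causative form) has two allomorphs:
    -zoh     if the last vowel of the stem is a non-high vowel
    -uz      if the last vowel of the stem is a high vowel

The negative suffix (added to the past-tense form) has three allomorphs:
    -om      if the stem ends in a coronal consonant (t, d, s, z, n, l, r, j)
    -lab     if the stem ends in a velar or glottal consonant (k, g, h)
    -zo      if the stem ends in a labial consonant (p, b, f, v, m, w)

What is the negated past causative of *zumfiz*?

The final consonant of *zumfiz* is /z/, which is non-nasal, so the causative suffix is -da, giving *zumfizda*.
The causative form *zumfizda*: last vowel = /a/, a non-high vowel → -zoh → *zumfizdazoh*.
The final consonant of the past-tense form *zumfizdazoh* is /h/, which is velar/glottal, so the negative suffix is -lab, giving *zumfizdazohlab*.

zumfizdazohlab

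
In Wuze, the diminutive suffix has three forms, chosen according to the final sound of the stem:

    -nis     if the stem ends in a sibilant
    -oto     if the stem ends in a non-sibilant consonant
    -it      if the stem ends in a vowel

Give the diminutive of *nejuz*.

nejuznis

*nejuz*: final sound = /z/, a sibilant → -nis → *nejuznis*.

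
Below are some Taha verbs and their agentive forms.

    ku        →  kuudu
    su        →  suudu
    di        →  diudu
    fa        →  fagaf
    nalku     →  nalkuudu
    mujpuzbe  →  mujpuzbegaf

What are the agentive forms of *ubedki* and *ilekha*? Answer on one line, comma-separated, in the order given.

ubedkiudu, ilekhagaf

The alternation tracks the last vowel of the stem — -udu when the last vowel of the stem is a high vowel (*ku*, *su*, *di*, *nalku*); -gaf when the last vowel of the stem is a non-high vowel (*fa*, *mujpuzbe*).
*ubedki* — last vowel /i/ (a high vowel) → -udu → *ubedkiudu*.
*ilekha*: last vowel = /a/, a non-high vowel → -gaf → *ilekhagaf*.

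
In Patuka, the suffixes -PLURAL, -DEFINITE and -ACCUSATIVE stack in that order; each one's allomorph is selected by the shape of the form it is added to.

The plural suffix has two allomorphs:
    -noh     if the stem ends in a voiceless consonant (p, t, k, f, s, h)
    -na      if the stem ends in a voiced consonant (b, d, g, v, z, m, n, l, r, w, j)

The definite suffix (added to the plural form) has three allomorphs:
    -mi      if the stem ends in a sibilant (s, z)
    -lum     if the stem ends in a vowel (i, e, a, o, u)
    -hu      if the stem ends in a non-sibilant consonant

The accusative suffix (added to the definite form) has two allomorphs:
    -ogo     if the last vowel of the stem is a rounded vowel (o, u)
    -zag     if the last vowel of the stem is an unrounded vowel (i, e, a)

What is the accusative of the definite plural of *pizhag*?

*pizhag* — final consonant /g/ (voiced) → -na → *pizhagna*.
The plural form *pizhagna*: final sound = /a/, a vowel → -lum → *pizhagnalum*.
Since the last vowel of the definite form *pizhagnalum* is /u/ (a rounded vowel), it takes -ogo, giving *pizhagnalumogo*.

pizhagnalumogo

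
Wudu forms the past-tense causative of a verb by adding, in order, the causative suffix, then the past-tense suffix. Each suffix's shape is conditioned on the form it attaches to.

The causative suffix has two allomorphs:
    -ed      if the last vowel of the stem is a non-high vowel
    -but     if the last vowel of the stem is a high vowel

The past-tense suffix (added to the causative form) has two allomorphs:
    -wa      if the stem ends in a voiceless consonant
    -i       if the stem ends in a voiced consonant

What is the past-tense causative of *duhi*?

Since the last vowel of *duhi* is /i/ (a high vowel), it takes -but, giving *duhibut*.
The causative form *duhibut* — final consonant /t/ (voiceless) → -wa → *duhibutwa*.

duhibutwa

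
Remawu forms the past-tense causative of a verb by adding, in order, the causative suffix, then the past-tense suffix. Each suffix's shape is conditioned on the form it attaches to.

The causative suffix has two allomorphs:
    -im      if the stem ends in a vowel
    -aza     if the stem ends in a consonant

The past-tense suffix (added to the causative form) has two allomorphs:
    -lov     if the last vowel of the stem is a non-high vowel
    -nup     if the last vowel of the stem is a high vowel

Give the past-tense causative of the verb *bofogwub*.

bofogwubazalov

*bofogwub*: final sound = /b/, a consonant → -aza → *bofogwubaza*.
The causative form *bofogwubaza*: last vowel = /a/, a non-high vowel → -lov → *bofogwubazalov*.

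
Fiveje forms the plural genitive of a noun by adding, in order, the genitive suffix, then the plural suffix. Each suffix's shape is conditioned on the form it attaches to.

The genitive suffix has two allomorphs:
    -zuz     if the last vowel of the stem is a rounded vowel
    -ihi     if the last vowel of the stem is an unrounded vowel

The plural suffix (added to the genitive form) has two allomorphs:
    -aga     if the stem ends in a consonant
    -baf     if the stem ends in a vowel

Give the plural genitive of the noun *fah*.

*fah* — last vowel /a/ (an unrounded vowel) → -ihi → *fahihi*.
The genitive form *fahihi* — final sound /i/ (a vowel) → -baf → *fahihibaf*.

fahihibaf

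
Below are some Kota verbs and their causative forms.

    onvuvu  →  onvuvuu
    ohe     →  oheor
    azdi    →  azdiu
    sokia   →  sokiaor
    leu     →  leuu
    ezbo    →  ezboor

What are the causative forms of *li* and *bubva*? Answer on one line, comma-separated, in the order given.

The pattern is height harmony: -u when the last vowel of the stem is a high vowel (*onvuvu*, *azdi*, *leu*); -or when the last vowel of the stem is a non-high vowel (*ohe*, *sokia*, *ezbo*).
*li* — last vowel /i/ (a high vowel) → -u → *liu*.
The last vowel of *bubva* is /a/, which is a non-high vowel, so the suffix is -or, giving *bubvaor*.

liu, bubvaor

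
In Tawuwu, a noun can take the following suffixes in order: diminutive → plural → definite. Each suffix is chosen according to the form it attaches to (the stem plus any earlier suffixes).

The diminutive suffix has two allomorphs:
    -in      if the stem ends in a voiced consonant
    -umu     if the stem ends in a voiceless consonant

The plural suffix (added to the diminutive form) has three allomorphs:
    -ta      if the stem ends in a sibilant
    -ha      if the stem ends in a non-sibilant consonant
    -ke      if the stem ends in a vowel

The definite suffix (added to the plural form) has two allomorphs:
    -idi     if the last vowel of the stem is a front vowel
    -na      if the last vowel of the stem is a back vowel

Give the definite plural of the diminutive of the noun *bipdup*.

The final consonant of *bipdup* is /p/, which is voiceless, so the diminutive suffix is -umu, giving *bipdupumu*.
The diminutive form *bipdupumu*: final sound = /u/, a vowel → -ke → *bipdupumuke*.
The plural form *bipdupumuke* — last vowel /e/ (a front vowel) → -idi → *bipdupumukeidi*.

bipdupumukeidi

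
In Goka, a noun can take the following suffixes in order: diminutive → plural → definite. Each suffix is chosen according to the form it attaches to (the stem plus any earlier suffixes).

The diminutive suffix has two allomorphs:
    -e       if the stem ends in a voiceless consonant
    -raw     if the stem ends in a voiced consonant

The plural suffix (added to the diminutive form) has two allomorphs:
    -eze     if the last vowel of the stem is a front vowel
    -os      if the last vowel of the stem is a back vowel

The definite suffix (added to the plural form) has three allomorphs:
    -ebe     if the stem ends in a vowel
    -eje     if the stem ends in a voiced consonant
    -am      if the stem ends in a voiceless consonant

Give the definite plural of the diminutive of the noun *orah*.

*orah*: final consonant = /h/, voiceless → -e → *orahe*.
The diminutive form *orahe* — last vowel /e/ (a front vowel) → -eze → *oraheeze*.
Since the final sound of the plural form *oraheeze* is /e/ (a vowel), it takes -ebe, giving *oraheezeebe*.

oraheezeebe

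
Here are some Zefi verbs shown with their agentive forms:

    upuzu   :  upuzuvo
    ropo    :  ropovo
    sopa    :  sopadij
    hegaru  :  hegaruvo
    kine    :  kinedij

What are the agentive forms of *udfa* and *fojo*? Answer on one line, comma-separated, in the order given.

udfadij, fojovo

The suffix is conditioned by the last vowel: -vo when the last vowel of the stem is a rounded vowel (*upuzu*, *ropo*, *hegaru*); -dij when the last vowel of the stem is an unrounded vowel (*sopa*, *kine*).
*udfa* — last vowel /a/ (an unrounded vowel) → -dij → *udfadij*.
Since the last vowel of *fojo* is /o/ (a rounded vowel), it takes -vo, giving *fojovo*.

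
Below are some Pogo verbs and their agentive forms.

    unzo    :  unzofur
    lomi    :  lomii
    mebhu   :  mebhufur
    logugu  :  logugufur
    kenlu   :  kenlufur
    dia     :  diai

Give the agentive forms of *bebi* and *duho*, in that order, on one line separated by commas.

bebii, duhofur

The suffix is conditioned by the last vowel: -fur when the last vowel of the stem is a rounded vowel (*unzo*, *mebhu*, *logugu*, *kenlu*); -i when the last vowel of the stem is an unrounded vowel (*lomi*, *dia*).
*bebi* — last vowel /i/ (an unrounded vowel) → -i → *bebii*.
*duho* — last vowel /o/ (a rounded vowel) → -fur → *duhofur*.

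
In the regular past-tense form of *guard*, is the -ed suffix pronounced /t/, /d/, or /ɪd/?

/ɪd/

The stem *guard* ends in /t/ or /d/.
The -ed suffix is realized as /ɪd/ after /t, d/; as /t/ after other voiceless consonants; and as /d/ after other voiced sounds.
So -ed on *guard* is pronounced /ɪd/.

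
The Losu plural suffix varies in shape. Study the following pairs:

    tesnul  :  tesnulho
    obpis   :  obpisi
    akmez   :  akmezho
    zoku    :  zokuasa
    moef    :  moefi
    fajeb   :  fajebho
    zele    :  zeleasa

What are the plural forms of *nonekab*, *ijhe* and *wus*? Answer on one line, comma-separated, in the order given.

Looking at the final sound of each stem: -i when the stem ends in a voiceless consonant (*obpis*, *moef*); -ho when the stem ends in a voiced consonant (*tesnul*, *akmez*, *fajeb*); -asa when the stem ends in a vowel (*zoku*, *zele*).
Since the final sound of *nonekab* is /b/ (a voiced consonant), it takes -ho, giving *nonekabho*.
Since the final sound of *ijhe* is /e/ (a vowel), it takes -asa, giving *ijheasa*.
The final sound of *wus* is /s/, which is a voiceless consonant, so the suffix is -i, giving *wusi*.

nonekabho, ijheasa, wusi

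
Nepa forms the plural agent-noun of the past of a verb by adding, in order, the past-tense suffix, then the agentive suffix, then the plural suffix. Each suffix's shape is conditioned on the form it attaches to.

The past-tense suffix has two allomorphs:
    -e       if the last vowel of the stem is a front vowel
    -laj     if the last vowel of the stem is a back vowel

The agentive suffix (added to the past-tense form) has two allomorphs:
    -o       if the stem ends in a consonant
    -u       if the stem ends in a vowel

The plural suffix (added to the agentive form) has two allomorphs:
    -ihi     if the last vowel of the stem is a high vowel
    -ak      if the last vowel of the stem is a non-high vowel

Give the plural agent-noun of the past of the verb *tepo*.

tepolajoak

*tepo* — last vowel /o/ (a back vowel) → -laj → *tepolaj*.
The past-tense form *tepolaj*: final sound = /j/, a consonant → -o → *tepolajo*.
The agentive form *tepolajo*: last vowel = /o/, a non-high vowel → -ak → *tepolajoak*.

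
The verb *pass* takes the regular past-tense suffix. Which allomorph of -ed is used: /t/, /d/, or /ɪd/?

/t/

The stem *pass* ends in a voiceless consonant other than /t/.
The -ed suffix is realized as /ɪd/ after /t, d/; as /t/ after other voiceless consonants; and as /d/ after other voiced sounds.
So -ed on *pass* is pronounced /t/.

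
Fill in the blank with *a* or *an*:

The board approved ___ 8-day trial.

an

The indefinite article is chosen by the initial *sound* of the following word, not its spelling.
The number *8* is spoken "eight", beginning with /eɪt/ — a vowel sound.
So the article is *an*: The board approved an 8-day trial.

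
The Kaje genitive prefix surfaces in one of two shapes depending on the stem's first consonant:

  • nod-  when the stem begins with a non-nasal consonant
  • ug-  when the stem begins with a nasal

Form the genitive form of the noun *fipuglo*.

Since the first consonant of *fipuglo* is /f/ (non-nasal), it takes nod-, giving *nodfipuglo*.

nodfipuglo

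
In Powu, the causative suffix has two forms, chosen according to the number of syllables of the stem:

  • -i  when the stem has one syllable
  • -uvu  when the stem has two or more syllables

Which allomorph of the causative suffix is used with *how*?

-i

*how* has one syllable, so the suffix is -i.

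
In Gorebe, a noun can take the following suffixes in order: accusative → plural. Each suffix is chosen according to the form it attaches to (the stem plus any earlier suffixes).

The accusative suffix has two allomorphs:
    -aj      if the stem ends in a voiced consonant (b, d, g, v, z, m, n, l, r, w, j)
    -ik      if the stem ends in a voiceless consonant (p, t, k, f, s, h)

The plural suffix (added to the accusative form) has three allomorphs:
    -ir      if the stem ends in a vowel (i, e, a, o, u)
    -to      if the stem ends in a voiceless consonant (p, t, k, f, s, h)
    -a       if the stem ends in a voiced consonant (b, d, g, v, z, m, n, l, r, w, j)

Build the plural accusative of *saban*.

The final consonant of *saban* is /n/, which is voiced, so the accusative suffix is -aj, giving *sabanaj*.
The accusative form *sabanaj* — final sound /j/ (a voiced consonant) → -a → *sabanaja*.

sabanaja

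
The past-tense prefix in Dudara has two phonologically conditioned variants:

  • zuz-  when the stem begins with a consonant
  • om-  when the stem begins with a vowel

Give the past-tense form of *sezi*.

*sezi*: first sound = /s/, a consonant → zuz- → *zuzsezi*.

zuzsezi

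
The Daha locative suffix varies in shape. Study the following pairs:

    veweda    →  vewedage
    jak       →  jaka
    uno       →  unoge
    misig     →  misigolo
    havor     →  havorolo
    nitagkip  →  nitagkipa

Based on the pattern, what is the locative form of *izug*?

izugolo

Looking at the final sound of each stem: -a when the stem ends in a voiceless consonant (*jak*, *nitagkip*); -olo when the stem ends in a voiced consonant (*misig*, *havor*); -ge when the stem ends in a vowel (*veweda*, *uno*).
*izug* — final sound /g/ (a voiced consonant) → -olo → *izugolo*.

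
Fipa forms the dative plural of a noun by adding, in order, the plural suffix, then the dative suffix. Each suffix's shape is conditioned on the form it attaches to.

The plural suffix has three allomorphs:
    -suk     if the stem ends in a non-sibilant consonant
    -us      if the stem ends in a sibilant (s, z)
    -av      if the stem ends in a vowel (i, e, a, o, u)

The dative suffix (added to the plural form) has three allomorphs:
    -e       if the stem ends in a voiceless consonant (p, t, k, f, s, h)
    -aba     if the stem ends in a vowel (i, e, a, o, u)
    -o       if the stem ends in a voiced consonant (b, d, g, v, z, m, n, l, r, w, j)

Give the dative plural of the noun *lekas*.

*lekas*: final sound = /s/, a sibilant → -us → *lekasus*.
The plural form *lekasus* — final sound /s/ (a voiceless consonant) → -e → *lekasuse*.

lekasuse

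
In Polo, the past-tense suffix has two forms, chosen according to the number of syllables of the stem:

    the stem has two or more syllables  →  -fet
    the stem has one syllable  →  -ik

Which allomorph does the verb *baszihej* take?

-fet

*baszihej* (3 syllables) → -fet.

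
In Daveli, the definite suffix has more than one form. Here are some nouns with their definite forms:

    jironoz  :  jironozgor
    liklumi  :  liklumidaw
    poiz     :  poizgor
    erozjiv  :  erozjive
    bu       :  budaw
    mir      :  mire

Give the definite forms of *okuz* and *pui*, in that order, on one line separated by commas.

Looking at the final sound of each stem: -gor when the stem ends in a sibilant (*jironoz*, *poiz*); -e when the stem ends in a non-sibilant consonant (*erozjiv*, *mir*); -daw when the stem ends in a vowel (*liklumi*, *bu*).
Since the final sound of *okuz* is /z/ (a sibilant), it takes -gor, giving *okuzgor*.
*pui* — final sound /i/ (a vowel) → -daw → *puidaw*.

okuzgor, puidaw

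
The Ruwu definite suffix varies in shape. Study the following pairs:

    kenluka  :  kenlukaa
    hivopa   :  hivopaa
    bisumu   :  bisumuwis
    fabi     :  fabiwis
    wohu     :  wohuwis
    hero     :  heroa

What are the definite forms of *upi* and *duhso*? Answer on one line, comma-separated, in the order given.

upiwis, duhsoa

Looking at the last vowel of each stem: -wis when the last vowel of the stem is a high vowel (*bisumu*, *fabi*, *wohu*); -a when the last vowel of the stem is a non-high vowel (*kenluka*, *hivopa*, *hero*).
*upi* — last vowel /i/ (a high vowel) → -wis → *upiwis*.
*duhso*: last vowel = /o/, a non-high vowel → -a → *duhsoa*.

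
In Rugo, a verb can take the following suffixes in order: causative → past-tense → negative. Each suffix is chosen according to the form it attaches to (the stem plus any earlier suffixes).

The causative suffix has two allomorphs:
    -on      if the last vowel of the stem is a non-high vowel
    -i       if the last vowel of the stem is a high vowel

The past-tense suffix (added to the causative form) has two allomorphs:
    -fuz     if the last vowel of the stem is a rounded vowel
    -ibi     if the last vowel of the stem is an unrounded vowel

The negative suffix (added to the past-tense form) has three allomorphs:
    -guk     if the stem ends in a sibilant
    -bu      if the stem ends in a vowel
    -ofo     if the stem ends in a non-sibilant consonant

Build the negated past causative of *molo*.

moloonfuzguk

The last vowel of *molo* is /o/, which is a non-high vowel, so the causative suffix is -on, giving *moloon*.
The causative form *moloon*: last vowel = /o/, a rounded vowel → -fuz → *moloonfuz*.
The past-tense form *moloonfuz* — final sound /z/ (a sibilant) → -guk → *moloonfuzguk*.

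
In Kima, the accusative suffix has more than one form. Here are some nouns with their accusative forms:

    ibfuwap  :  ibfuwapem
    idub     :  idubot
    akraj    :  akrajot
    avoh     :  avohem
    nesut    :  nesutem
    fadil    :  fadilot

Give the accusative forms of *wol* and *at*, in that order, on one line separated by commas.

wolot, atem

The pattern is voicing of the final consonant: -em when the stem ends in a voiceless consonant (*ibfuwap*, *avoh*, *nesut*); -ot when the stem ends in a voiced consonant (*idub*, *akraj*, *fadil*).
Since the final consonant of *wol* is /l/ (voiced), it takes -ot, giving *wolot*.
The final consonant of *at* is /t/, which is voiceless, so the suffix is -em, giving *atem*.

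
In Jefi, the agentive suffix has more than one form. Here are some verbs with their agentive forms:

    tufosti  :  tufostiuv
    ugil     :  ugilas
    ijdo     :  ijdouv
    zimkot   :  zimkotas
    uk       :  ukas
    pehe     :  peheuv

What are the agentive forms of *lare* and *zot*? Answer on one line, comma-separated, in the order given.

lareuv, zotas

Looking at the final sound of each stem: -as when the stem ends in a consonant (*ugil*, *zimkot*, *uk*); -uv when the stem ends in a vowel (*tufosti*, *ijdo*, *pehe*).
*lare* — final sound /e/ (a vowel) → -uv → *lareuv*.
*zot* — final sound /t/ (a consonant) → -as → *zotas*.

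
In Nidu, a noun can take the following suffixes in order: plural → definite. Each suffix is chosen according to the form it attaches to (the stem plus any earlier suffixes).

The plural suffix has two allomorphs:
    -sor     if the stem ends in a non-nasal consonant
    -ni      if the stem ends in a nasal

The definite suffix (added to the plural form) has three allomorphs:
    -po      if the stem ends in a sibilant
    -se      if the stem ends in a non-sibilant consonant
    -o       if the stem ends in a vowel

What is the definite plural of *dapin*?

Since the final consonant of *dapin* is /n/ (a nasal), it takes -ni, giving *dapinni*.
The plural form *dapinni* — final sound /i/ (a vowel) → -o → *dapinnio*.

dapinnio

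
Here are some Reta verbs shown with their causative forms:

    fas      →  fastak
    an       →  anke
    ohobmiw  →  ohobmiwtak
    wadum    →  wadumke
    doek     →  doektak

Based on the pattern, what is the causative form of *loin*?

The suffix is conditioned by the final consonant: -ke when the stem ends in a nasal (*an*, *wadum*); -tak when the stem ends in a non-nasal consonant (*fas*, *ohobmiw*, *doek*).
The final consonant of *loin* is /n/, which is a nasal, so the suffix is -ke, giving *loinke*.

loinke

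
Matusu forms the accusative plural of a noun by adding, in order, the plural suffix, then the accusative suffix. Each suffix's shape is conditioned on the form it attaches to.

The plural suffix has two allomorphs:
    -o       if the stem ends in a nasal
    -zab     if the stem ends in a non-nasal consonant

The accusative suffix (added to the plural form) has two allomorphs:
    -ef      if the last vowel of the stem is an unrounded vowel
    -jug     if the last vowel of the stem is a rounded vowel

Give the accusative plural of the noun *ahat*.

ahatzabef

*ahat*: final consonant = /t/, non-nasal → -zab → *ahatzab*.
Since the last vowel of the plural form *ahatzab* is /a/ (an unrounded vowel), it takes -ef, giving *ahatzabef*.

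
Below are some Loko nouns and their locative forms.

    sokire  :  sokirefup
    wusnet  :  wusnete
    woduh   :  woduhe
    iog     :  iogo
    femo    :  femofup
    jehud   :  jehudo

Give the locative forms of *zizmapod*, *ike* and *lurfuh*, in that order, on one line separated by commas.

Looking at the final sound of each stem: -e when the stem ends in a voiceless consonant (*wusnet*, *woduh*); -o when the stem ends in a voiced consonant (*iog*, *jehud*); -fup when the stem ends in a vowel (*sokire*, *femo*).
The final sound of *zizmapod* is /d/, which is a voiced consonant, so the suffix is -o, giving *zizmapodo*.
Since the final sound of *ike* is /e/ (a vowel), it takes -fup, giving *ikefup*.
Since the final sound of *lurfuh* is /h/ (a voiceless consonant), it takes -e, giving *lurfuhe*.

zizmapodo, ikefup, lurfuhe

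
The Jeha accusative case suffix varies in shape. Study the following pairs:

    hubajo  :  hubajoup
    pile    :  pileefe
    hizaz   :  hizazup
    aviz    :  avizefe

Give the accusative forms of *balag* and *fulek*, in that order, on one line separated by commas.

balagup, fulekefe

The alternation tracks the last vowel of the stem — -efe when the last vowel of the stem is a front vowel (*pile*, *aviz*); -up when the last vowel of the stem is a back vowel (*hubajo*, *hizaz*).
The last vowel of *balag* is /a/, which is a back vowel, so the suffix is -up, giving *balagup*.
*fulek*: last vowel = /e/, a front vowel → -efe → *fulekefe*.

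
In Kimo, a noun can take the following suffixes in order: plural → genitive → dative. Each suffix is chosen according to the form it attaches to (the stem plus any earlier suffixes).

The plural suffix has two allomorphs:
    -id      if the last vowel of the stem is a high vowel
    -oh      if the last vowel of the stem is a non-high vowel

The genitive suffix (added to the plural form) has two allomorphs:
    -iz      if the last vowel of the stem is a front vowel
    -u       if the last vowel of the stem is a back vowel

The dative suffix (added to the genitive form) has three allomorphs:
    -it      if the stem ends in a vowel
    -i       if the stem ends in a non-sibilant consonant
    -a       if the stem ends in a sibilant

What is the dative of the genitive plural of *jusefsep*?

jusefsepohuit

The last vowel of *jusefsep* is /e/, which is a non-high vowel, so the plural suffix is -oh, giving *jusefsepoh*.
The plural form *jusefsepoh*: last vowel = /o/, a back vowel → -u → *jusefsepohu*.
The genitive form *jusefsepohu*: final sound = /u/, a vowel → -it → *jusefsepohuit*.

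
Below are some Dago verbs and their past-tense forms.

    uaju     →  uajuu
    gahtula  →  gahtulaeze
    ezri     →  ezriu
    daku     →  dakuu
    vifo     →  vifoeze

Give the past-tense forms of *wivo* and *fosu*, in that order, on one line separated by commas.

The pattern is height harmony: -u when the last vowel of the stem is a high vowel (*uaju*, *ezri*, *daku*); -eze when the last vowel of the stem is a non-high vowel (*gahtula*, *vifo*).
*wivo*: last vowel = /o/, a non-high vowel → -eze → *wivoeze*.
*fosu*: last vowel = /u/, a high vowel → -u → *fosuu*.

wivoeze, fosuu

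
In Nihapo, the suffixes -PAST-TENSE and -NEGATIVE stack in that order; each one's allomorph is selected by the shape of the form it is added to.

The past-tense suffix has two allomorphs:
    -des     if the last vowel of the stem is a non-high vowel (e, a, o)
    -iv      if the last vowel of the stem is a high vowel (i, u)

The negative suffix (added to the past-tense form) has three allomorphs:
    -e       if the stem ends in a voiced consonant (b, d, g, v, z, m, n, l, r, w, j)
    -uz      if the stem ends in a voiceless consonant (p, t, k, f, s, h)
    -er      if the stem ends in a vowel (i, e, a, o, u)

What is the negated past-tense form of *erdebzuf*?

*erdebzuf*: last vowel = /u/, a high vowel → -iv → *erdebzufiv*.
The final sound of the past-tense form *erdebzufiv* is /v/, which is a voiced consonant, so the negative suffix is -e, giving *erdebzufive*.

erdebzufive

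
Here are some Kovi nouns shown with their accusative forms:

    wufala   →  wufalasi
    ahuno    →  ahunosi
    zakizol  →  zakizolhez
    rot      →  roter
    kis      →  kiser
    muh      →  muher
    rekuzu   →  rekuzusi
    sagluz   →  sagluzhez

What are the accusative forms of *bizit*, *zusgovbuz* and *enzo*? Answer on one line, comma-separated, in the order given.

The suffix is conditioned by the final sound: -er when the stem ends in a voiceless consonant (*rot*, *kis*, *muh*); -hez when the stem ends in a voiced consonant (*zakizol*, *sagluz*); -si when the stem ends in a vowel (*wufala*, *ahuno*, *rekuzu*).
*bizit*: final sound = /t/, a voiceless consonant → -er → *biziter*.
Since the final sound of *zusgovbuz* is /z/ (a voiced consonant), it takes -hez, giving *zusgovbuzhez*.
Since the final sound of *enzo* is /o/ (a vowel), it takes -si, giving *enzosi*.

biziter, zusgovbuzhez, enzosi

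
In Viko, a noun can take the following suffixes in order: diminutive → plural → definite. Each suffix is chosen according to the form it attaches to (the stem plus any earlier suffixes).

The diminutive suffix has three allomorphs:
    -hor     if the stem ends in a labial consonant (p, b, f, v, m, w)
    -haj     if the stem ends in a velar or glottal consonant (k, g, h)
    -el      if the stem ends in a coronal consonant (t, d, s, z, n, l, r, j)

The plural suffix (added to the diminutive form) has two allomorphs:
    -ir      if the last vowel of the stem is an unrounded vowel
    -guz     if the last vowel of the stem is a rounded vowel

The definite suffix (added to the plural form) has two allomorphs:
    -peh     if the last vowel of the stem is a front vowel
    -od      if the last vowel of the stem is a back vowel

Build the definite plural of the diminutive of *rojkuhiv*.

*rojkuhiv* — final consonant /v/ (labial) → -hor → *rojkuhivhor*.
The diminutive form *rojkuhivhor*: last vowel = /o/, a rounded vowel → -guz → *rojkuhivhorguz*.
The plural form *rojkuhivhorguz* — last vowel /u/ (a back vowel) → -od → *rojkuhivhorguzod*.

rojkuhivhorguzod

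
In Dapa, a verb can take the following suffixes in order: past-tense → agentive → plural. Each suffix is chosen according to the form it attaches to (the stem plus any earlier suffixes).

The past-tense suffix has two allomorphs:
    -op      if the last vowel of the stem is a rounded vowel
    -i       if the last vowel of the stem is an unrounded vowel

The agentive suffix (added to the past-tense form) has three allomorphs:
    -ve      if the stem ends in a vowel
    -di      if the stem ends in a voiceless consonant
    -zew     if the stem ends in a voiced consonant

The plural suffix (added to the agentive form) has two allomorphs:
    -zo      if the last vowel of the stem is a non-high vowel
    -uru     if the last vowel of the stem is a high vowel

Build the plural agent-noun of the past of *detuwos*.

*detuwos*: last vowel = /o/, a rounded vowel → -op → *detuwosop*.
The past-tense form *detuwosop*: final sound = /p/, a voiceless consonant → -di → *detuwosopdi*.
Since the last vowel of the agentive form *detuwosopdi* is /i/ (a high vowel), it takes -uru, giving *detuwosopdiuru*.

detuwosopdiuru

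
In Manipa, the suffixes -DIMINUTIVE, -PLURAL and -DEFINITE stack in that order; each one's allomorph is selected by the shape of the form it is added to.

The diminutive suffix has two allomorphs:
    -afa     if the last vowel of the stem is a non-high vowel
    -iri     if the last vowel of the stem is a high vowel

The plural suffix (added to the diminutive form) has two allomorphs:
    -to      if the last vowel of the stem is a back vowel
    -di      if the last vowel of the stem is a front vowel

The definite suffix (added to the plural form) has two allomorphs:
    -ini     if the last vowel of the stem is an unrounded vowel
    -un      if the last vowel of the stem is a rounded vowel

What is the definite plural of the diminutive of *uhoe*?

Since the last vowel of *uhoe* is /e/ (a non-high vowel), it takes -afa, giving *uhoeafa*.
The diminutive form *uhoeafa* — last vowel /a/ (a back vowel) → -to → *uhoeafato*.
The last vowel of the plural form *uhoeafato* is /o/, which is a rounded vowel, so the definite suffix is -un, giving *uhoeafatoun*.

uhoeafatoun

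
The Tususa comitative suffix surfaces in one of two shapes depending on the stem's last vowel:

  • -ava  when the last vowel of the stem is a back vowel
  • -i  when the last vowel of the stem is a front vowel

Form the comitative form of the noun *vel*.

veli

The last vowel of *vel* is /e/, which is a front vowel, so the suffix is -i, giving *veli*.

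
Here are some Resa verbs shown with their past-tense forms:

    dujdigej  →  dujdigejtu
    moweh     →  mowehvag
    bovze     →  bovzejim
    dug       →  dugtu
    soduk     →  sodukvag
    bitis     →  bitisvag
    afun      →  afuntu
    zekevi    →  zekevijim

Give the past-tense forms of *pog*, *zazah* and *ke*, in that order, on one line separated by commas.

pogtu, zazahvag, kejim

The suffix is conditioned by the final sound: -vag when the stem ends in a voiceless consonant (*moweh*, *soduk*, *bitis*); -tu when the stem ends in a voiced consonant (*dujdigej*, *dug*, *afun*); -jim when the stem ends in a vowel (*bovze*, *zekevi*).
*pog* — final sound /g/ (a voiced consonant) → -tu → *pogtu*.
The final sound of *zazah* is /h/, which is a voiceless consonant, so the suffix is -vag, giving *zazahvag*.
*ke* — final sound /e/ (a vowel) → -jim → *kejim*.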